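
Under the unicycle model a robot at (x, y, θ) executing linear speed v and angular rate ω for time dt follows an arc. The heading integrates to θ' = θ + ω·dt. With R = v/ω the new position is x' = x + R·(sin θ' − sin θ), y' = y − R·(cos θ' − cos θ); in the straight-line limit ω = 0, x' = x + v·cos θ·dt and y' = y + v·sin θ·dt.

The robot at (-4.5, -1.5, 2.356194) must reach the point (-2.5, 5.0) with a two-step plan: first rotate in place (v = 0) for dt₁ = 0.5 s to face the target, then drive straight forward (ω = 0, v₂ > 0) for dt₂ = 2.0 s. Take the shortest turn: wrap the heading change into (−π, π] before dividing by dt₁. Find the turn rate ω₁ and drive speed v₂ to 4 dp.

ω₁ = -2.1678, v₂ = 3.4004

heading to target = atan2(5−-1.5, -2.5−-4.5) = 1.2723
Δθ = wrap(1.2723 − 2.3562) = -1.0839; ω₁ = Δθ/dt₁ = -2.1678
distance = √((-2.5−-4.5)² + (5−-1.5)²) = 6.8007; v₂ = distance/dt₂ = 3.4004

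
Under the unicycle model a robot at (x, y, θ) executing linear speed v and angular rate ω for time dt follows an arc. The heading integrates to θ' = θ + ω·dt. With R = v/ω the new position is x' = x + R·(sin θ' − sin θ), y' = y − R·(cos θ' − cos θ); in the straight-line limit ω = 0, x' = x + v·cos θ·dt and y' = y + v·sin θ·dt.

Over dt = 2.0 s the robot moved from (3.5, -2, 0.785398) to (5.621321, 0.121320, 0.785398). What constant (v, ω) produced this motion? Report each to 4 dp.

v = 1.5000, ω = 0.0000

Δθ = 0.785398 − 0.785398 = 0.000000
ω = Δθ/dt = 0.000000/2.0 = 0.0000
ω = 0 → v = (Δx·cos θ + Δy·sin θ)/dt = 1.5000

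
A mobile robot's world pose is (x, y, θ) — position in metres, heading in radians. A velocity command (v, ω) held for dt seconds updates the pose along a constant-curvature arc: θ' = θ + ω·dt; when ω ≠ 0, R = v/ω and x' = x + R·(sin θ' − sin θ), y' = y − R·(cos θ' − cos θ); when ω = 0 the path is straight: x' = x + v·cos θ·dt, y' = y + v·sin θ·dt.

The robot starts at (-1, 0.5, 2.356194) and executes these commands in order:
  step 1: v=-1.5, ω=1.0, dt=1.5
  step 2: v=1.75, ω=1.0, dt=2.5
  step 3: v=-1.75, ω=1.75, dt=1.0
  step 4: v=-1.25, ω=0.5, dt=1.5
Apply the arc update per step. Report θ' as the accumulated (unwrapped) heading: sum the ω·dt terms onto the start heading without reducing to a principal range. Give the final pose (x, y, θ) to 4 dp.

step 1: θ'=3.8562 (R=-1.5000) → pose (1.0436, 0.4276, 3.8562)
step 2: θ'=6.3562 (R=1.7500) → pose (2.3181, -2.6396, 6.3562)
step 3: θ'=8.1062 (R=-1.0000) → pose (1.4227, -3.8865, 8.1062)
step 4: θ'=8.8562 (R=-2.5000) → pose (2.4975, -5.3693, 8.8562)

(2.4975, -5.3693, 8.8562)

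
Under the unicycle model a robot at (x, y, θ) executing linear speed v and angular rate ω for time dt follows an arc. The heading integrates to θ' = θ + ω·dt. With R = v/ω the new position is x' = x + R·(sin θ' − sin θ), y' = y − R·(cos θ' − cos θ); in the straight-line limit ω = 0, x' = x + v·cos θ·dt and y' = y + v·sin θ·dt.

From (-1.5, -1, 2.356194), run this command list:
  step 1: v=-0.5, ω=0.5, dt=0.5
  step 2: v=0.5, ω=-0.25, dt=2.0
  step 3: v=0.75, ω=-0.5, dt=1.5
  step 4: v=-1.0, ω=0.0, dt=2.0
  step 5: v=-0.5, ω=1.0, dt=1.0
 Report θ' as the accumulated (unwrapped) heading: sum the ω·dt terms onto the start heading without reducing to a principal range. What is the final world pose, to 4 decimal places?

step 1: θ'=2.6062 (R=-1.0000) → pose (-1.3031, -1.1530, 2.6062)
step 2: θ'=2.1062 (R=-2.0000) → pose (-2.0028, -0.4532, 2.1062)
step 3: θ'=1.3562 (R=-1.5000) → pose (-2.1783, 0.6315, 1.3562)
step 4: θ'=1.3562 (straight) → pose (-2.6043, -1.3226, 1.3562)
step 5: θ'=2.3562 (R=-0.5000) → pose (-2.4693, -1.7826, 2.3562)

(-2.4693, -1.7826, 2.3562)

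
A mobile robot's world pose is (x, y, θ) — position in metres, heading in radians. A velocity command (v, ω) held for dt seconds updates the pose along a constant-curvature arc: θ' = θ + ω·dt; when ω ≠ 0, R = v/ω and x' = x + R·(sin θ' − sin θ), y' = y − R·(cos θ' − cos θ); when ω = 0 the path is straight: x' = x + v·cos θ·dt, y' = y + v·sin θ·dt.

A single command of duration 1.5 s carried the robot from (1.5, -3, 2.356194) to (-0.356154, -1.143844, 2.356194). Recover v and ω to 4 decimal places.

v = 1.7500, ω = 0.0000

Δθ = 2.356194 − 2.356194 = 0.000000
ω = Δθ/dt = 0.000000/1.5 = 0.0000
ω = 0 → v = (Δx·cos θ + Δy·sin θ)/dt = 1.7500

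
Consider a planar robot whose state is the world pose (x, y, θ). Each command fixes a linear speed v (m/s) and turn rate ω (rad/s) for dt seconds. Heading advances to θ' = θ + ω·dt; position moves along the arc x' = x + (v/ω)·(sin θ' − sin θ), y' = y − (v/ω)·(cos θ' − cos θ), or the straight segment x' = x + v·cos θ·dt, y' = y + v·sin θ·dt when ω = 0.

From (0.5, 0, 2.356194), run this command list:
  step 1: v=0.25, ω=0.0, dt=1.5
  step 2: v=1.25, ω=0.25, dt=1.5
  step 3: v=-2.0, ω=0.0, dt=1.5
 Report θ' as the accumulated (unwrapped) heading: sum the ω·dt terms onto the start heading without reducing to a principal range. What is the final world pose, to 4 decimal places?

step 1: θ'=2.3562 (straight) → pose (0.2348, 0.2652, 2.3562)
step 2: θ'=2.7312 (R=5.0000) → pose (-1.3058, 1.3144, 2.7312)
step 3: θ'=2.7312 (straight) → pose (1.4451, 0.1175, 2.7312)

(1.4451, 0.1175, 2.7312)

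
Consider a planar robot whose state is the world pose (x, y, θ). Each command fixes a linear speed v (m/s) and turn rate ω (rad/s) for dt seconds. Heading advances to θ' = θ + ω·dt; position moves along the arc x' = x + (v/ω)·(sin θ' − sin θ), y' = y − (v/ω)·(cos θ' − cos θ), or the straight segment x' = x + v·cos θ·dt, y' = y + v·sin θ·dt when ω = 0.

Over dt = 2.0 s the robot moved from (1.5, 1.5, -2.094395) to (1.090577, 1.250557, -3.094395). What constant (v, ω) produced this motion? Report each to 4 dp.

v = 0.2500, ω = -0.5000

Δθ = -3.094395 − -2.094395 = -1.000000
ω = Δθ/dt = -1.000000/2.0 = -0.5000
R = Δx/(sin θ' − sin θ) = -0.5000
v = R·ω = -0.5000·-0.5000 = 0.2500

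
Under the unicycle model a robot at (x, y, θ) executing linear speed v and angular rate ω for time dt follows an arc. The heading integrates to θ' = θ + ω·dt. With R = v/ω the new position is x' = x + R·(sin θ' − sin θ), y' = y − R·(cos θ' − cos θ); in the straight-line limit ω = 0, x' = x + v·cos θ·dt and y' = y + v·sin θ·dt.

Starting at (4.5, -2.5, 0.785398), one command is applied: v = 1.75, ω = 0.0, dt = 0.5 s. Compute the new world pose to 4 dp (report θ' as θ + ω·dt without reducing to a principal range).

θ' = 0.7854 + 0.0·0.5 = 0.7854
ω = 0 → straight: x' = 4.5 + 1.75·cos(0.7854)·0.5 = 5.1187
y' = -2.5 + 1.75·sin(0.7854)·0.5 = -1.8813

(5.1187, -1.8813, 0.7854)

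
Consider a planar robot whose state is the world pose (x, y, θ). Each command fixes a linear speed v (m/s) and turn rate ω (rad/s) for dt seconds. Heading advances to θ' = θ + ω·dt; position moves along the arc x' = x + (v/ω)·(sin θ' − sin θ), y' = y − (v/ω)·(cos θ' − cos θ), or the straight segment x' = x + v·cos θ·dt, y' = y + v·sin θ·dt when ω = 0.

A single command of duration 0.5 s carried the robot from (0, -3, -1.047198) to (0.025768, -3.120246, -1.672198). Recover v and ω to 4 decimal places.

v = 0.2500, ω = -1.2500

Δθ = -1.672198 − -1.047198 = -0.625000
ω = Δθ/dt = -0.625000/0.5 = -1.2500
R = −Δy/(cos θ' − cos θ) = -0.2000
v = R·ω = -0.2000·-1.2500 = 0.2500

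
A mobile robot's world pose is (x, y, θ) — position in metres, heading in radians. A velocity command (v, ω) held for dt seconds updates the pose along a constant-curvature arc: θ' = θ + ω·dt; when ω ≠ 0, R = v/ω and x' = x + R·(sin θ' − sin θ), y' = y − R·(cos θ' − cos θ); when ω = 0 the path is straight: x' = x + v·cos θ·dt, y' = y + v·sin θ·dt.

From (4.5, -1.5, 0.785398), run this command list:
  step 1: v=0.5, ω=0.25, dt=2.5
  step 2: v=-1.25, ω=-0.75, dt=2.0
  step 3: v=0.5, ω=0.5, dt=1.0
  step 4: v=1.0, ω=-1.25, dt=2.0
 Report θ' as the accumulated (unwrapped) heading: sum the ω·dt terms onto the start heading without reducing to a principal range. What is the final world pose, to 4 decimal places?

(4.7681, -2.8502, -2.0896)

step 1: θ'=1.4104 (R=2.0000) → pose (5.0601, -0.4052, 1.4104)
step 2: θ'=-0.0896 (R=1.6667) → pose (3.2657, -1.7990, -0.0896)
step 3: θ'=0.4104 (R=1.0000) → pose (3.7542, -1.7200, 0.4104)
step 4: θ'=-2.0896 (R=-0.8000) → pose (4.7681, -2.8502, -2.0896)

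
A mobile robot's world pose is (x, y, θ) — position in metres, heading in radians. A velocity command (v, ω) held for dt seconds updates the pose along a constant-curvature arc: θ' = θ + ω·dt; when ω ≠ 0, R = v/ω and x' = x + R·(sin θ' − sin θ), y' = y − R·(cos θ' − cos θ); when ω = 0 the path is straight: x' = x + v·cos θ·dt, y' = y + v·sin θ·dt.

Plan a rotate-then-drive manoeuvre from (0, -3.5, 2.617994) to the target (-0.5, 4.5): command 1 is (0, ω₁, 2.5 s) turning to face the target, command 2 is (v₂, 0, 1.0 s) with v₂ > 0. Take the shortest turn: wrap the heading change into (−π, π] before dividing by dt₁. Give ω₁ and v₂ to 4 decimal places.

ω₁ = -0.3939, v₂ = 8.0156

heading to target = atan2(4.5−-3.5, -0.5−0) = 1.6332
Δθ = wrap(1.6332 − 2.6180) = -0.9848; ω₁ = Δθ/dt₁ = -0.3939
distance = √((-0.5−0)² + (4.5−-3.5)²) = 8.0156; v₂ = distance/dt₂ = 8.0156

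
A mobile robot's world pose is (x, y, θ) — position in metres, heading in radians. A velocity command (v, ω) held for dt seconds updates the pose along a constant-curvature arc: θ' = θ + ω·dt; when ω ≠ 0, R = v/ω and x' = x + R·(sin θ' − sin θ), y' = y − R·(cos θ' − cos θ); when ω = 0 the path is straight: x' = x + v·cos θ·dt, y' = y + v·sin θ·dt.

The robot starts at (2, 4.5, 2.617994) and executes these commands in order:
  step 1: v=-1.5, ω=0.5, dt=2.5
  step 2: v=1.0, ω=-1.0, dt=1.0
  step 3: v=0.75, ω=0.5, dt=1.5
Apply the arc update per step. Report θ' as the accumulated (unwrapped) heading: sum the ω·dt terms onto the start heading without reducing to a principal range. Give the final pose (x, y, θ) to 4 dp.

step 1: θ'=3.8680 (R=-3.0000) → pose (5.4926, 4.8554, 3.8680)
step 2: θ'=2.8680 (R=-1.0000) → pose (4.5582, 4.6401, 2.8680)
step 3: θ'=3.6180 (R=1.5000) → pose (3.4650, 4.5289, 3.6180)

(3.4650, 4.5289, 3.6180)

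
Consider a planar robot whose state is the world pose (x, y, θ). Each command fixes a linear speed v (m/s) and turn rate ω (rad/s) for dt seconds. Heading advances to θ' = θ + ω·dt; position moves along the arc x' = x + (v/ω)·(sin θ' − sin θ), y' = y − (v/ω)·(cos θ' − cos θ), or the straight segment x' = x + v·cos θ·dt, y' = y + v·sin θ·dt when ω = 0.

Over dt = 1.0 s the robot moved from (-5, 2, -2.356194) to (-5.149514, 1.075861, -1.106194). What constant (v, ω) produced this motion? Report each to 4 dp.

Δθ = -1.106194 − -2.356194 = 1.250000
ω = Δθ/dt = 1.250000/1.0 = 1.2500
R = −Δy/(cos θ' − cos θ) = 0.8000
v = R·ω = 0.8000·1.2500 = 1.0000

v = 1.0000, ω = 1.2500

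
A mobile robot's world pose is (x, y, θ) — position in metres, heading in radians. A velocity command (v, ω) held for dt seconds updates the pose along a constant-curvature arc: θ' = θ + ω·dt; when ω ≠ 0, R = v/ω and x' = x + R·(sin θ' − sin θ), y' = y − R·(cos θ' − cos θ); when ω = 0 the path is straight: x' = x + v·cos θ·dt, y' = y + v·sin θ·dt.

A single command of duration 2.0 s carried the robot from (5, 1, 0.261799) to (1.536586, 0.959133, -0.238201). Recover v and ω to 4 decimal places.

v = -1.7500, ω = -0.2500

Δθ = -0.238201 − 0.261799 = -0.500000
ω = Δθ/dt = -0.500000/2.0 = -0.2500
R = Δx/(sin θ' − sin θ) = 7.0000
v = R·ω = 7.0000·-0.2500 = -1.7500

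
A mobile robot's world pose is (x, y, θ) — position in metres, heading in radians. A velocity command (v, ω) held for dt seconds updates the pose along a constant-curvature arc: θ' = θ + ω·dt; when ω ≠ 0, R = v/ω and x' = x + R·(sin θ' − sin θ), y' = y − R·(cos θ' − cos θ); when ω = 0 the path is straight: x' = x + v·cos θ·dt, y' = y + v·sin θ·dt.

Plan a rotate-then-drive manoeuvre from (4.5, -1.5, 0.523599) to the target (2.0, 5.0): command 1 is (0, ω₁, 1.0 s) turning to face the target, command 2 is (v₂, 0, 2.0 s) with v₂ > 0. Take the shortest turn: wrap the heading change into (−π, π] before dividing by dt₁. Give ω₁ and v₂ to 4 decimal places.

heading to target = atan2(5−-1.5, 2−4.5) = 1.9380
Δθ = wrap(1.9380 − 0.5236) = 1.4144; ω₁ = Δθ/dt₁ = 1.4144
distance = √((2−4.5)² + (5−-1.5)²) = 6.9642; v₂ = distance/dt₂ = 3.4821

ω₁ = 1.4144, v₂ = 3.4821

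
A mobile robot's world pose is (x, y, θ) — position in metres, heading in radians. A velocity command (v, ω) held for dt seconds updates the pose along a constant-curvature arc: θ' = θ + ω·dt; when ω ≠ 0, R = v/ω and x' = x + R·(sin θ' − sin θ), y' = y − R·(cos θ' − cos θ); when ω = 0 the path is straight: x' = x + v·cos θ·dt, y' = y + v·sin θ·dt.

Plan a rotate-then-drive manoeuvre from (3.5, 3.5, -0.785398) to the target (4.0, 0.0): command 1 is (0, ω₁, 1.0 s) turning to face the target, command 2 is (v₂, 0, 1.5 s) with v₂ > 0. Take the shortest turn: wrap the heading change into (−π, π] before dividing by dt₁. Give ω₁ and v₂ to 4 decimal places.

ω₁ = -0.6435, v₂ = 2.3570

heading to target = atan2(0−3.5, 4−3.5) = -1.4289
Δθ = wrap(-1.4289 − -0.7854) = -0.6435; ω₁ = Δθ/dt₁ = -0.6435
distance = √((4−3.5)² + (0−3.5)²) = 3.5355; v₂ = distance/dt₂ = 2.3570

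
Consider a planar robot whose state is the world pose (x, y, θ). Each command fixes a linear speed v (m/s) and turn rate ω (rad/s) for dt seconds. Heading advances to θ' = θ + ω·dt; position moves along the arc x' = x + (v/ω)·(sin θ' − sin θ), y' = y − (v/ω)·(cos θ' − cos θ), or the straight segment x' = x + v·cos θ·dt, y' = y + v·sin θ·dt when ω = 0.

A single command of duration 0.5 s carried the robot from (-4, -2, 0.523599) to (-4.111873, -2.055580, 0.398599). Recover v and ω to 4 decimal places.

Δθ = 0.398599 − 0.523599 = -0.125000
ω = Δθ/dt = -0.125000/0.5 = -0.2500
R = Δx/(sin θ' − sin θ) = 1.0000
v = R·ω = 1.0000·-0.2500 = -0.2500

v = -0.2500, ω = -0.2500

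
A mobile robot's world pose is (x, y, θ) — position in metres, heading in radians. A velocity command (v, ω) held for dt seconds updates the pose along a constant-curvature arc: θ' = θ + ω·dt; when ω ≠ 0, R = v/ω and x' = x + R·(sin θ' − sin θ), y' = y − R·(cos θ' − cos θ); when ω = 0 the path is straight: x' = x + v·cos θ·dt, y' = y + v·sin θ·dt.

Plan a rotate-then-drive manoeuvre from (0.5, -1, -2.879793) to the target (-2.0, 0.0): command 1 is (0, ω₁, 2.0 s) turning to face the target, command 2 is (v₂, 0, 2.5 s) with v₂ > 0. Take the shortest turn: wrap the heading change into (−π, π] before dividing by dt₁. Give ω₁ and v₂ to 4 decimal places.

heading to target = atan2(0−-1, -2−0.5) = 2.7611
Δθ = wrap(2.7611 − -2.8798) = -0.6423; ω₁ = Δθ/dt₁ = -0.3212
distance = √((-2−0.5)² + (0−-1)²) = 2.6926; v₂ = distance/dt₂ = 1.0770

ω₁ = -0.3212, v₂ = 1.0770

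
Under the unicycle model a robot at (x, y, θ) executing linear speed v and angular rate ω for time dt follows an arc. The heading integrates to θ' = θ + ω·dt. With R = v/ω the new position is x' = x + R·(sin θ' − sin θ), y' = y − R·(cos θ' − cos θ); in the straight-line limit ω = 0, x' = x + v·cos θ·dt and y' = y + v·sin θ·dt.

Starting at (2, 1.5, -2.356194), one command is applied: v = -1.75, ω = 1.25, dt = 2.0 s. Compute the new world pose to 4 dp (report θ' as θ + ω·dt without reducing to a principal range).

θ' = -2.3562 + 1.25·2.0 = 0.1438
R = v/ω = -1.75/1.25 = -1.4000
x' = 2 + -1.4000·(sin 0.1438 − sin -2.3562) = 0.8094
y' = 1.5 − -1.4000·(cos 0.1438 − cos -2.3562) = 3.8755

(0.8094, 3.8755, 0.1438)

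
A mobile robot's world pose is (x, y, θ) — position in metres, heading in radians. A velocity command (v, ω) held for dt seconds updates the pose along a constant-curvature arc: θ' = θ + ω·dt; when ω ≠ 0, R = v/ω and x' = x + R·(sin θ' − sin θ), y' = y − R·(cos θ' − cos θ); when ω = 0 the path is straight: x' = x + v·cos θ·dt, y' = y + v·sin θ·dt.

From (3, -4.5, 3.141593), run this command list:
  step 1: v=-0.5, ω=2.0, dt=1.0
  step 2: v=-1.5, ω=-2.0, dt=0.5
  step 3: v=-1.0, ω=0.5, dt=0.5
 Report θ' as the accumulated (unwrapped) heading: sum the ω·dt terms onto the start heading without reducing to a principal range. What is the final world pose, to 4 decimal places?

step 1: θ'=5.1416 (R=-0.2500) → pose (3.2273, -4.1460, 5.1416)
step 2: θ'=4.1416 (R=0.7500) → pose (3.2782, -3.4286, 4.1416)
step 3: θ'=4.3916 (R=-2.0000) → pose (3.4932, -2.9787, 4.3916)

(3.4932, -2.9787, 4.3916)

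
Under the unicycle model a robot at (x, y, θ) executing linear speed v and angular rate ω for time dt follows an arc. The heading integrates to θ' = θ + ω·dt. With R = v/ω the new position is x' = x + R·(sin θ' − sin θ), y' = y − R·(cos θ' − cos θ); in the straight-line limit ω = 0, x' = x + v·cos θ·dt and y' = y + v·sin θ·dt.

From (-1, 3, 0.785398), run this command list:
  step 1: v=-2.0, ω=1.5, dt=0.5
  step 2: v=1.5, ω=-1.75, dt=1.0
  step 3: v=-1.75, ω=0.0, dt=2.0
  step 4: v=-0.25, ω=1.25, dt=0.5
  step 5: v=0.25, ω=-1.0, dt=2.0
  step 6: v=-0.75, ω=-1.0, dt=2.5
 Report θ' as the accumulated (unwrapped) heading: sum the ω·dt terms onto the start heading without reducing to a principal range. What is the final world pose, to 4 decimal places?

(-2.1839, 3.8343, -4.0896)

step 1: θ'=1.5354 (R=-1.3333) → pose (-1.3897, 2.1044, 1.5354)
step 2: θ'=-0.2146 (R=-0.8571) → pose (-0.3505, 2.9115, -0.2146)
step 3: θ'=-0.2146 (straight) → pose (-3.7703, 3.6569, -0.2146)
step 4: θ'=0.4104 (R=-0.2000) → pose (-3.8926, 3.6449, 0.4104)
step 5: θ'=-1.5896 (R=-0.2500) → pose (-3.5429, 3.4109, -1.5896)
step 6: θ'=-4.0896 (R=0.7500) → pose (-2.1839, 3.8343, -4.0896)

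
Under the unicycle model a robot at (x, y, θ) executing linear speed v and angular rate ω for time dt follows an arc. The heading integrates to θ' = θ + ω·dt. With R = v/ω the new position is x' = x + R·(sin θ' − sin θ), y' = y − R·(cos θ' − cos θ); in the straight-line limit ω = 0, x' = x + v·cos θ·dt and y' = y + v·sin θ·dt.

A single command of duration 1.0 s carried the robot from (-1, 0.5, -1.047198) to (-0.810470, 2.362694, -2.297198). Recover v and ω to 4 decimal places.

Δθ = -2.297198 − -1.047198 = -1.250000
ω = Δθ/dt = -1.250000/1.0 = -1.2500
R = −Δy/(cos θ' − cos θ) = 1.6000
v = R·ω = 1.6000·-1.2500 = -2.0000

v = -2.0000, ω = -1.2500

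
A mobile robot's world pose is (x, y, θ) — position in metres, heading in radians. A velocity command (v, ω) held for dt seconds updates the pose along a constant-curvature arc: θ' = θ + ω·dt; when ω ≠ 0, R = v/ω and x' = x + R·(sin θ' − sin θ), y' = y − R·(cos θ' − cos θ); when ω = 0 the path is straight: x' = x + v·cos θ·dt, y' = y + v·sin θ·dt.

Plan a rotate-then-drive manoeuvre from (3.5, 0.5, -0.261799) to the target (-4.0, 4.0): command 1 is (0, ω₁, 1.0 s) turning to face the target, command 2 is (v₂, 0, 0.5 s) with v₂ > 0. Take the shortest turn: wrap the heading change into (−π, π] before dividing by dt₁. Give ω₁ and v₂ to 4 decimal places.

ω₁ = 2.9668, v₂ = 16.5529

heading to target = atan2(4−0.5, -4−3.5) = 2.7050
Δθ = wrap(2.7050 − -0.2618) = 2.9668; ω₁ = Δθ/dt₁ = 2.9668
distance = √((-4−3.5)² + (4−0.5)²) = 8.2765; v₂ = distance/dt₂ = 16.5529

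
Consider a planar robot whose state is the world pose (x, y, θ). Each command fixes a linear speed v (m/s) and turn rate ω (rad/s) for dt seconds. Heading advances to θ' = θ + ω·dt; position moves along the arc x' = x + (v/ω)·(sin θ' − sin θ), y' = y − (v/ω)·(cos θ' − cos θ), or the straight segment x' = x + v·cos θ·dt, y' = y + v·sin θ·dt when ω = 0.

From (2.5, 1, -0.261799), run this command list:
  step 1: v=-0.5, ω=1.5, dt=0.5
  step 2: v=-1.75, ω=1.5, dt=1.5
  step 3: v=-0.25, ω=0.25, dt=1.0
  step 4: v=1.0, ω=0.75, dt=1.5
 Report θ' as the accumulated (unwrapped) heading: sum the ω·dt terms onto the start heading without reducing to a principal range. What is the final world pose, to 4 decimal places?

(1.2816, -1.7652, 4.1132)

step 1: θ'=0.4882 (R=-0.3333) → pose (2.2574, 0.9724, 0.4882)
step 2: θ'=2.7382 (R=-1.1667) → pose (2.3466, -1.1310, 2.7382)
step 3: θ'=2.9882 (R=-1.0000) → pose (2.5864, -1.1995, 2.9882)
step 4: θ'=4.1132 (R=1.3333) → pose (1.2816, -1.7652, 4.1132)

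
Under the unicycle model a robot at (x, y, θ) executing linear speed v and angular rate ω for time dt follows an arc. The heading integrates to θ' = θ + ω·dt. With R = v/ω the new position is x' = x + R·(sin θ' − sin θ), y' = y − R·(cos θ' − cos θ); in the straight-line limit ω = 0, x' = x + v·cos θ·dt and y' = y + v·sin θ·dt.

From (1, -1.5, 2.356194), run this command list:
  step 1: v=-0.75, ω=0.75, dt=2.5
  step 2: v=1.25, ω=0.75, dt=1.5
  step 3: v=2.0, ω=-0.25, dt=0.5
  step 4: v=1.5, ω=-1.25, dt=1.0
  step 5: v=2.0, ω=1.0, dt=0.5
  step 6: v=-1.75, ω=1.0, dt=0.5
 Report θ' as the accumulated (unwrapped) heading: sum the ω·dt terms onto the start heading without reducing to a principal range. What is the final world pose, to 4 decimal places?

step 1: θ'=4.2312 (R=-1.0000) → pose (2.5935, -1.2557, 4.2312)
step 2: θ'=5.3562 (R=1.6667) → pose (2.7379, -3.0275, 5.3562)
step 3: θ'=5.2312 (R=-8.0000) → pose (3.2867, -3.8627, 5.2312)
step 4: θ'=3.9812 (R=-1.2000) → pose (3.1378, -5.2591, 3.9812)
step 5: θ'=4.4812 (R=2.0000) → pose (2.6798, -6.1363, 4.4812)
step 6: θ'=4.9812 (R=-1.7500) → pose (2.6635, -5.2705, 4.9812)

(2.6635, -5.2705, 4.9812)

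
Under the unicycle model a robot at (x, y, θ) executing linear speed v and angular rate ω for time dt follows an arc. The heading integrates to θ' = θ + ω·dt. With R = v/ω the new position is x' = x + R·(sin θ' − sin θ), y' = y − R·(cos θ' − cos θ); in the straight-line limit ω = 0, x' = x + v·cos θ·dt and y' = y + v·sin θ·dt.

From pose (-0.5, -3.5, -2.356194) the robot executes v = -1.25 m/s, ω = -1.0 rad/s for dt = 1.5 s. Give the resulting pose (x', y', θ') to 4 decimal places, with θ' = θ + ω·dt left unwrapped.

(1.2030, -3.4397, -3.8562)

θ' = -2.3562 + -1.0·1.5 = -3.8562
R = v/ω = -1.25/-1.0 = 1.2500
x' = -0.5 + 1.2500·(sin -3.8562 − sin -2.3562) = 1.2030
y' = -3.5 − 1.2500·(cos -3.8562 − cos -2.3562) = -3.4397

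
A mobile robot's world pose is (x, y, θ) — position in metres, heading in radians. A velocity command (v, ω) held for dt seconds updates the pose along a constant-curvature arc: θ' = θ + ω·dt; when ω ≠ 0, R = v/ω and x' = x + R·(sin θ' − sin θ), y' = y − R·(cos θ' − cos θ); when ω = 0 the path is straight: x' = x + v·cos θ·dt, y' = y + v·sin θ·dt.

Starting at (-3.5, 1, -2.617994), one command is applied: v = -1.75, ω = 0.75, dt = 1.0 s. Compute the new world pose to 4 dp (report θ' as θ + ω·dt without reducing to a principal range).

θ' = -2.6180 + 0.75·1.0 = -1.8680
R = v/ω = -1.75/0.75 = -2.3333
x' = -3.5 + -2.3333·(sin -1.8680 − sin -2.6180) = -2.4356
y' = 1 − -2.3333·(cos -1.8680 − cos -2.6180) = 2.3374

(-2.4356, 2.3374, -1.8680)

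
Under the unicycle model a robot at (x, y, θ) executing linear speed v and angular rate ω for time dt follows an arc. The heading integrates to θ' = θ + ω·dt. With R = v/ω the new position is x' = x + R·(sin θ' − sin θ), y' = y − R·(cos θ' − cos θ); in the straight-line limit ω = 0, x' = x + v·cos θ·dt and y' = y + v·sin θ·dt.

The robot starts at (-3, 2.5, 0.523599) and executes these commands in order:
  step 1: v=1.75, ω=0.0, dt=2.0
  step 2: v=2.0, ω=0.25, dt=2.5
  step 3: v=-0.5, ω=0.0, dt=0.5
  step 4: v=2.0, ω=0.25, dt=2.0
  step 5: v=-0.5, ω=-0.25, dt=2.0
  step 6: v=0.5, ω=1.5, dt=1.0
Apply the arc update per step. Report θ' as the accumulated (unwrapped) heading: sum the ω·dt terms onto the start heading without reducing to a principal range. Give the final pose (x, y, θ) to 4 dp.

(3.5886, 11.0272, 2.6486)

step 1: θ'=0.5236 (straight) → pose (0.0311, 4.2500, 0.5236)
step 2: θ'=1.1486 (R=8.0000) → pose (3.3286, 7.9001, 1.1486)
step 3: θ'=1.1486 (straight) → pose (3.2262, 7.6720, 1.1486)
step 4: θ'=1.6486 (R=8.0000) → pose (3.9044, 11.5719, 1.6486)
step 5: θ'=1.1486 (R=2.0000) → pose (3.7349, 10.5970, 1.1486)
step 6: θ'=2.6486 (R=0.3333) → pose (3.5886, 11.0272, 2.6486)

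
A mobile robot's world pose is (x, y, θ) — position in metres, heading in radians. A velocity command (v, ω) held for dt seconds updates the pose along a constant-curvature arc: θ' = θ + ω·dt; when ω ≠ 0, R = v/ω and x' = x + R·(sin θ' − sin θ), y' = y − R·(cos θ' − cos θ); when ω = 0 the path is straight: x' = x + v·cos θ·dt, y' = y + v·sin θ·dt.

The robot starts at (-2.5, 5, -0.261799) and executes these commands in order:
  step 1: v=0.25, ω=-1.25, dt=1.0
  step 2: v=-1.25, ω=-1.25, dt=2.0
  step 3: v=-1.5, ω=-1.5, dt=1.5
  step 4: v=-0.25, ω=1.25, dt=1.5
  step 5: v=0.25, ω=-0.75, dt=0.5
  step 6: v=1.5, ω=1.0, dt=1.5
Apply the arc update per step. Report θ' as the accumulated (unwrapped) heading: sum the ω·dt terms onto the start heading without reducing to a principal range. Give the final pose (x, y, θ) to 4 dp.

(-2.8531, 5.3002, -3.2618)

step 1: θ'=-1.5118 (R=-0.2000) → pose (-2.3521, 4.8186, -1.5118)
step 2: θ'=-4.0118 (R=1.0000) → pose (-0.5894, 5.5222, -4.0118)
step 3: θ'=-6.2618 (R=1.0000) → pose (-1.3325, 3.8778, -6.2618)
step 4: θ'=-4.3868 (R=-0.2000) → pose (-1.5177, 3.6139, -4.3868)
step 5: θ'=-4.7618 (R=-0.3333) → pose (-1.5348, 3.7370, -4.7618)
step 6: θ'=-3.2618 (R=1.5000) → pose (-2.8531, 5.3002, -3.2618)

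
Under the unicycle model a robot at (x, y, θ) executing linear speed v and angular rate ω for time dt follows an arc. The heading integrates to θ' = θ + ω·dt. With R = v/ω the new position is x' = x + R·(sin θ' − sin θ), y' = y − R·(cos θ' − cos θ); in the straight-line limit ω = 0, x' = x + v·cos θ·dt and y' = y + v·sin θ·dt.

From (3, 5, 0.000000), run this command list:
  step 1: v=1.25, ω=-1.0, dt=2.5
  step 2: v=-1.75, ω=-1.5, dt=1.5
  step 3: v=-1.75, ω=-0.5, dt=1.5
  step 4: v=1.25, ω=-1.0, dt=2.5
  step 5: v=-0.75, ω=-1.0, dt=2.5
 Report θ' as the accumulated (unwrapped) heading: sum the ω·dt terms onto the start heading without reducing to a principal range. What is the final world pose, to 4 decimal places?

step 1: θ'=-2.5000 (R=-1.2500) → pose (3.7481, 2.7486, -2.5000)
step 2: θ'=-4.7500 (R=1.1667) → pose (5.6121, 1.7700, -4.7500)
step 3: θ'=-5.5000 (R=3.5000) → pose (4.5840, -0.5787, -5.5000)
step 4: θ'=-8.0000 (R=-1.2500) → pose (6.7026, -1.6464, -8.0000)
step 5: θ'=-10.5000 (R=0.7500) → pose (8.1044, -1.3989, -10.5000)

(8.1044, -1.3989, -10.5000)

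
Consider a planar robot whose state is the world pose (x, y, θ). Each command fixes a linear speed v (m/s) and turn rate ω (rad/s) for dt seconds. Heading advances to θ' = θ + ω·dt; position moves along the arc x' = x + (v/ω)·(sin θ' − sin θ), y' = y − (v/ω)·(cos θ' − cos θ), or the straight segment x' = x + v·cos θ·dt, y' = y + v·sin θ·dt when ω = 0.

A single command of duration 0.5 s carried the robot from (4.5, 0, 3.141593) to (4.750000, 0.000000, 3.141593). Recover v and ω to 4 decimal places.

v = -0.5000, ω = 0.0000

Δθ = 3.141593 − 3.141593 = 0.000000
ω = Δθ/dt = 0.000000/0.5 = 0.0000
ω = 0 → v = (Δx·cos θ + Δy·sin θ)/dt = -0.5000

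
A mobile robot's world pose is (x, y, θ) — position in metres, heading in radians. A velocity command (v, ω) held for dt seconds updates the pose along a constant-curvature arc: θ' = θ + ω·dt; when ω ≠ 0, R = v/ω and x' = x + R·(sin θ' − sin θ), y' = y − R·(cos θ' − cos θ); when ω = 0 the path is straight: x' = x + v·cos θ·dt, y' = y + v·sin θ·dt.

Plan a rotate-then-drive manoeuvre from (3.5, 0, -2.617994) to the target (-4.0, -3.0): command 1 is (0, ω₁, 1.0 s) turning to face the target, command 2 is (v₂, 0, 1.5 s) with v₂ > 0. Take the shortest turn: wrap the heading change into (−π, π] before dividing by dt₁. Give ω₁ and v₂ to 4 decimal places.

heading to target = atan2(-3−0, -4−3.5) = -2.7611
Δθ = wrap(-2.7611 − -2.6180) = -0.1431; ω₁ = Δθ/dt₁ = -0.1431
distance = √((-4−3.5)² + (-3−0)²) = 8.0777; v₂ = distance/dt₂ = 5.3852

ω₁ = -0.1431, v₂ = 5.3852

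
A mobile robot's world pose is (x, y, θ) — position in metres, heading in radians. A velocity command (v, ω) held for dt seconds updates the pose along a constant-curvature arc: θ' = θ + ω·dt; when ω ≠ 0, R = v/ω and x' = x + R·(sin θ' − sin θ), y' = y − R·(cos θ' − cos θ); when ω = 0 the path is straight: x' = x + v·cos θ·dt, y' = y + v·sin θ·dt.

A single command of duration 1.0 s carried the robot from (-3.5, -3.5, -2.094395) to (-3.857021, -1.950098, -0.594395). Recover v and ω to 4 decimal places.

v = -1.7500, ω = 1.5000

Δθ = -0.594395 − -2.094395 = 1.500000
ω = Δθ/dt = 1.500000/1.0 = 1.5000
R = −Δy/(cos θ' − cos θ) = -1.1667
v = R·ω = -1.1667·1.5000 = -1.7500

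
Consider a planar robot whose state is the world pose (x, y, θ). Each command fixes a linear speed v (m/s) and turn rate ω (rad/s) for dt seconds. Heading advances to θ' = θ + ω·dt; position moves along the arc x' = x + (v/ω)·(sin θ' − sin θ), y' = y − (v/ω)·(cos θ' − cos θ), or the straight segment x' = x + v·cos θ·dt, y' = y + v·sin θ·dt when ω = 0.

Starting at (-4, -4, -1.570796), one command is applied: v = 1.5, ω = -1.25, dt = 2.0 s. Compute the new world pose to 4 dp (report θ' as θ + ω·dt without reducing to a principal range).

θ' = -1.5708 + -1.25·2.0 = -4.0708
R = v/ω = 1.5/-1.25 = -1.2000
x' = -4 + -1.2000·(sin -4.0708 − sin -1.5708) = -6.1614
y' = -4 − -1.2000·(cos -4.0708 − cos -1.5708) = -4.7182

(-6.1614, -4.7182, -4.0708)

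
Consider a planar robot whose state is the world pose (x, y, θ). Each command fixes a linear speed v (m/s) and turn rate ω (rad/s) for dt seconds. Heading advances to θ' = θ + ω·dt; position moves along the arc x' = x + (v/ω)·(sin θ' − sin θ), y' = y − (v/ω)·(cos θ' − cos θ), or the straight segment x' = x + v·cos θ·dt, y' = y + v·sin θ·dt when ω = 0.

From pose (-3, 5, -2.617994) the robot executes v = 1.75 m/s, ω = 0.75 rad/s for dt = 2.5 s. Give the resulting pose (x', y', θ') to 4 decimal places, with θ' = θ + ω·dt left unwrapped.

(-3.4118, 1.2609, -0.7430)

θ' = -2.6180 + 0.75·2.5 = -0.7430
R = v/ω = 1.75/0.75 = 2.3333
x' = -3 + 2.3333·(sin -0.7430 − sin -2.6180) = -3.4118
y' = 5 − 2.3333·(cos -0.7430 − cos -2.6180) = 1.2609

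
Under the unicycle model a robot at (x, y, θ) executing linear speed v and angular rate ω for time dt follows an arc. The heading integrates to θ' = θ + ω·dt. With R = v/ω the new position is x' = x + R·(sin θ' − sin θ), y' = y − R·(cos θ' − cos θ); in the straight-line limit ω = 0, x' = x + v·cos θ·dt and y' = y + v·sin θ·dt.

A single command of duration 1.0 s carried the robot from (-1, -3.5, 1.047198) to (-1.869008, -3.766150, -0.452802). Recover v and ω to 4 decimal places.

Δθ = -0.452802 − 1.047198 = -1.500000
ω = Δθ/dt = -1.500000/1.0 = -1.5000
R = Δx/(sin θ' − sin θ) = 0.6667
v = R·ω = 0.6667·-1.5000 = -1.0000

v = -1.0000, ω = -1.5000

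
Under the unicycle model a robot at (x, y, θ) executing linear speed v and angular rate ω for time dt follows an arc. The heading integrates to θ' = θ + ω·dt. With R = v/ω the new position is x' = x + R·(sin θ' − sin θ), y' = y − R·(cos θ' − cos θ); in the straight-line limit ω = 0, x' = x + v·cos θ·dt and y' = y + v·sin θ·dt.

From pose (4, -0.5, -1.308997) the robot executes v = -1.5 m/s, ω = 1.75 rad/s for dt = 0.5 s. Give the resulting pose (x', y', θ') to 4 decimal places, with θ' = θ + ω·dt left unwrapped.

θ' = -1.3090 + 1.75·0.5 = -0.4340
R = v/ω = -1.5/1.75 = -0.8571
x' = 4 + -0.8571·(sin -0.4340 − sin -1.3090) = 3.5325
y' = -0.5 − -0.8571·(cos -0.4340 − cos -1.3090) = 0.0558

(3.5325, 0.0558, -0.4340)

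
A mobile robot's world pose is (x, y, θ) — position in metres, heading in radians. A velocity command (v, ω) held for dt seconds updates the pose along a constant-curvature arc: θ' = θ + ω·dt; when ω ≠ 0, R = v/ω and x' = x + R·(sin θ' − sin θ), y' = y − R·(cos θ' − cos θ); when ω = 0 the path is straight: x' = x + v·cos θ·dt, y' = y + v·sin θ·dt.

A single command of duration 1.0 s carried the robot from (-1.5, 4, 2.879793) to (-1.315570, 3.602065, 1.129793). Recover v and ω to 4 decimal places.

v = -0.5000, ω = -1.7500

Δθ = 1.129793 − 2.879793 = -1.750000
ω = Δθ/dt = -1.750000/1.0 = -1.7500
R = −Δy/(cos θ' − cos θ) = 0.2857
v = R·ω = 0.2857·-1.7500 = -0.5000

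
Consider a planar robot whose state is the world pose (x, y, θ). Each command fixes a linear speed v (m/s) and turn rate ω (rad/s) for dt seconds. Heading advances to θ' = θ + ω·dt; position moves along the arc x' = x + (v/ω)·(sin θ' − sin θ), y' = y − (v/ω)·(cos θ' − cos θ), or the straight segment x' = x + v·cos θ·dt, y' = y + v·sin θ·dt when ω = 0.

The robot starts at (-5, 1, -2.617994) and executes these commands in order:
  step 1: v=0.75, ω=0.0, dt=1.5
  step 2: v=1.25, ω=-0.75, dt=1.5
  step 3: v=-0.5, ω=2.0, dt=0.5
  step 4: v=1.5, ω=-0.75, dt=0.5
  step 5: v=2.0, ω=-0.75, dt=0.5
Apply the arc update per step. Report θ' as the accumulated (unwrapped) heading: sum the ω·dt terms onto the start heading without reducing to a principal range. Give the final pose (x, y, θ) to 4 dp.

step 1: θ'=-2.6180 (straight) → pose (-5.9743, 0.4375, -2.6180)
step 2: θ'=-3.7430 (R=-1.6667) → pose (-7.7506, 0.5066, -3.7430)
step 3: θ'=-2.7430 (R=-0.2500) → pose (-7.5121, 0.4824, -2.7430)
step 4: θ'=-3.1180 (R=-2.0000) → pose (-8.2412, 0.3261, -3.1180)
step 5: θ'=-3.4930 (R=-2.6667) → pose (-9.2220, 0.4884, -3.4930)

(-9.2220, 0.4884, -3.4930)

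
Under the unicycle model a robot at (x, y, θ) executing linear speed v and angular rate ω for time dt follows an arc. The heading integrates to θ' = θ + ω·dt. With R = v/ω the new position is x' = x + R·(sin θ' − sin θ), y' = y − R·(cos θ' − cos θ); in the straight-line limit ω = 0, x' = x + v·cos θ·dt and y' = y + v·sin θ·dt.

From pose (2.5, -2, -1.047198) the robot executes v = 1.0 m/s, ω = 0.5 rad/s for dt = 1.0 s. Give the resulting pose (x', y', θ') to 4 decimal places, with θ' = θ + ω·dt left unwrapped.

θ' = -1.0472 + 0.5·1.0 = -0.5472
R = v/ω = 1.0/0.5 = 2.0000
x' = 2.5 + 2.0000·(sin -0.5472 − sin -1.0472) = 3.1915
y' = -2 − 2.0000·(cos -0.5472 − cos -1.0472) = -2.7080

(3.1915, -2.7080, -0.5472)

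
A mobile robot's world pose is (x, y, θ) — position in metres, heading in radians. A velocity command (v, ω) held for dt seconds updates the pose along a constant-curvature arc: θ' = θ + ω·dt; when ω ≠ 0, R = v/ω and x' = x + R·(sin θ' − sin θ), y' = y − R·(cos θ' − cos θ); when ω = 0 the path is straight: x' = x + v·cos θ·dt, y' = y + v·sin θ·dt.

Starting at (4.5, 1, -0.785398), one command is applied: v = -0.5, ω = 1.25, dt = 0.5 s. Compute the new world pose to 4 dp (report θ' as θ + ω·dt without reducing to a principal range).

θ' = -0.7854 + 1.25·0.5 = -0.1604
R = v/ω = -0.5/1.25 = -0.4000
x' = 4.5 + -0.4000·(sin -0.1604 − sin -0.7854) = 4.2810
y' = 1 − -0.4000·(cos -0.1604 − cos -0.7854) = 1.1120

(4.2810, 1.1120, -0.1604)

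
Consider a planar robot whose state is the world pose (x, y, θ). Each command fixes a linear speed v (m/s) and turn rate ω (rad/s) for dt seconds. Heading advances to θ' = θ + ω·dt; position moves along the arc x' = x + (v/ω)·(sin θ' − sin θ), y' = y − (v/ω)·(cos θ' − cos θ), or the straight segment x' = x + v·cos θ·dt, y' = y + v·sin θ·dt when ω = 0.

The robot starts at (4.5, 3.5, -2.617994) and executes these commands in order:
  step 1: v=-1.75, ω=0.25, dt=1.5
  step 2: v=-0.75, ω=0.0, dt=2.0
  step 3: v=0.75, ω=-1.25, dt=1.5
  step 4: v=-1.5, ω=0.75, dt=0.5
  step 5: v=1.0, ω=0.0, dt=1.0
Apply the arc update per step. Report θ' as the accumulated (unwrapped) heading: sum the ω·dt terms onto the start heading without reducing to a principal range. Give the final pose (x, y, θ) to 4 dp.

step 1: θ'=-2.2430 (R=-7.0000) → pose (6.4772, 5.2032, -2.2430)
step 2: θ'=-2.2430 (straight) → pose (7.4112, 6.3769, -2.2430)
step 3: θ'=-4.1180 (R=-0.6000) → pose (6.4447, 6.4145, -4.1180)
step 4: θ'=-3.7430 (R=-2.0000) → pose (6.9701, 5.8855, -3.7430)
step 5: θ'=-3.7430 (straight) → pose (6.1455, 6.4513, -3.7430)

(6.1455, 6.4513, -3.7430)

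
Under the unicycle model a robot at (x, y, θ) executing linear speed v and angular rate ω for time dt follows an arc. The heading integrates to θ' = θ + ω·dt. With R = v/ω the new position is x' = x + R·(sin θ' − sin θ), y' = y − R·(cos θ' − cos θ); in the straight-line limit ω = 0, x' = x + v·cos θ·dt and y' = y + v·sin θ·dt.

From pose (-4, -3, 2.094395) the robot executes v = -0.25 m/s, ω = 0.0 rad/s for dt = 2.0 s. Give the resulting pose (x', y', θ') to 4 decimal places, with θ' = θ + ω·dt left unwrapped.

θ' = 2.0944 + 0.0·2.0 = 2.0944
ω = 0 → straight: x' = -4 + -0.25·cos(2.0944)·2.0 = -3.7500
y' = -3 + -0.25·sin(2.0944)·2.0 = -3.4330

(-3.7500, -3.4330, 2.0944)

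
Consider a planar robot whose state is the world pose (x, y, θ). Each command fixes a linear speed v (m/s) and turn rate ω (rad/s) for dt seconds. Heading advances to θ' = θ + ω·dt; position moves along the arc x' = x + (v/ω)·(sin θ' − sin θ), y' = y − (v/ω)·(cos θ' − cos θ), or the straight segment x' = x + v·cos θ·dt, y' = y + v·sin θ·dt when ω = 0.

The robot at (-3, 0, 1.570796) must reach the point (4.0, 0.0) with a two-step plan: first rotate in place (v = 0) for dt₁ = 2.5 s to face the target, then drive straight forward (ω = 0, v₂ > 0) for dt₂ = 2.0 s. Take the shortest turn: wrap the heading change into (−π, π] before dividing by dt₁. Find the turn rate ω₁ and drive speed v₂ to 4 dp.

heading to target = atan2(0−0, 4−-3) = 0.0000
Δθ = wrap(0.0000 − 1.5708) = -1.5708; ω₁ = Δθ/dt₁ = -0.6283
distance = √((4−-3)² + (0−0)²) = 7.0000; v₂ = distance/dt₂ = 3.5000

ω₁ = -0.6283, v₂ = 3.5000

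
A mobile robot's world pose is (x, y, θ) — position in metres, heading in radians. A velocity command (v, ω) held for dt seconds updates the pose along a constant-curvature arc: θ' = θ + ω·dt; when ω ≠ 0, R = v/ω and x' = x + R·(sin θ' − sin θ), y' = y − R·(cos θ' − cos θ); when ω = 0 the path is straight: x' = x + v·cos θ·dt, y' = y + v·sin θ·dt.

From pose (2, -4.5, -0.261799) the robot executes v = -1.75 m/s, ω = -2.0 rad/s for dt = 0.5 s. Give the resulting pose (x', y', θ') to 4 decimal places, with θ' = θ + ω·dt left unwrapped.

(1.3929, -3.9209, -1.2618)

θ' = -0.2618 + -2.0·0.5 = -1.2618
R = v/ω = -1.75/-2.0 = 0.8750
x' = 2 + 0.8750·(sin -1.2618 − sin -0.2618) = 1.3929
y' = -4.5 − 0.8750·(cos -1.2618 − cos -0.2618) = -3.9209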